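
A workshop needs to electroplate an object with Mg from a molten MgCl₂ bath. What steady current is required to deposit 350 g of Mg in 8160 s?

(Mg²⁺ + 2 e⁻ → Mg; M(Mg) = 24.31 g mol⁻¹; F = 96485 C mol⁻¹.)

340 A

n(Mg) = 350 / 24.31 = 14.40 mol.
n(e⁻) = 2 × 14.40 = 28.79 mol.
Q = n(e⁻)·F = 28.79 × 96485 = 2778000 C.
I = Q/t = 2778000 / 8160.0 s = 340 A.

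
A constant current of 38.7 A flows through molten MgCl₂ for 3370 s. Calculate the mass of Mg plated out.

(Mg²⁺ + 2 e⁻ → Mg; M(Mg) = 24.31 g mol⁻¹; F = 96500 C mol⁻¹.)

16.4 g

Q = I·t = 38.70 A × 3370.0 s = 130400 C.
n(e⁻) = Q/F = 130400 / 96500 = 1.351 mol.
Mg²⁺ + 2 e⁻ → Mg, so n(Mg) = n(e⁻)/2 = 0.6757 mol.
m = n·M = 0.6757 × 24.31 = 16.4 g.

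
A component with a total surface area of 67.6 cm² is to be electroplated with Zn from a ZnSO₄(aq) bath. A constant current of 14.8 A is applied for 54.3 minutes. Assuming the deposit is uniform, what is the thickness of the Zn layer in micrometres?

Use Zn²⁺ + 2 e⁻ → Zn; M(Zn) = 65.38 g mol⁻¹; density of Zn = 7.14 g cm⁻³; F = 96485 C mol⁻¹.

Q = I·t = 14.80 × 3258.0 = 48220 C; n(e⁻) = 0.4998 mol.
n(Zn) = n(e⁻)/2 = 0.2499 mol, so m = 0.2499 × 65.38 = 16.34 g.
Volume = m/ρ = 16.34 / 7.14 = 2.288 cm³.
Thickness = V/A = 2.288 / 67.6 = 0.0338 cm = 338 μm.

338 μm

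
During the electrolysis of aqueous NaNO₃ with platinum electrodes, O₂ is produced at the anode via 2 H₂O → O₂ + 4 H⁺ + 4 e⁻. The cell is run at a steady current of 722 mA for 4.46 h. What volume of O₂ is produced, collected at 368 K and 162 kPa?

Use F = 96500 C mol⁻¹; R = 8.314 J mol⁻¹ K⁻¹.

0.567 L

Q = I·t = 0.7220 A × 16056 s = 11590 C.
n(e⁻) = Q/F = 11590 / 96500 = 0.1201 mol.
4 electrons are transferred per O₂ molecule, so n(O₂) = 0.1201 / 4 = 0.03003 mol.
V = nRT/P = (0.03003 × 8.314 × 368) / (162 × 10³ Pa) = 5.67 × 10⁻⁴ m³ = 0.567 L.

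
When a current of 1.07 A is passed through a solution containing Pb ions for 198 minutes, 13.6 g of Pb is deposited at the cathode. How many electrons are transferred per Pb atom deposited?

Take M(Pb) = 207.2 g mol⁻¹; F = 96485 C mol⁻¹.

Q = I·t = 1.070 A × 11880 s = 12710 C, so n(e⁻) = 12710/96485 = 0.1317 mol.
n(Pb) deposited = 13.6 / 207.2 = 0.06564 mol.
Electrons per atom = n(e⁻)/n(Pb) = 0.1317 / 0.06564 = 2.01 ≈ 2, so the ion is Pb²⁺.

2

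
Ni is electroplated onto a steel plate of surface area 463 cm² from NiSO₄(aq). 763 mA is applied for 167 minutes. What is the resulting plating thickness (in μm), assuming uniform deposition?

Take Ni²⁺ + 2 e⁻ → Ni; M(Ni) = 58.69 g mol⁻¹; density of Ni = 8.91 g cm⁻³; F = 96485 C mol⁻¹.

Q = I·t = 0.7630 × 10020 = 7645 C; n(e⁻) = 0.07924 mol.
n(Ni) = n(e⁻)/2 = 0.03962 mol, so m = 0.03962 × 58.69 = 2.325 g.
Volume = m/ρ = 2.325 / 8.91 = 0.2610 cm³.
Thickness = V/A = 0.2610 / 463 = 5.64 × 10⁻⁴ cm = 5.64 μm.

5.64 μm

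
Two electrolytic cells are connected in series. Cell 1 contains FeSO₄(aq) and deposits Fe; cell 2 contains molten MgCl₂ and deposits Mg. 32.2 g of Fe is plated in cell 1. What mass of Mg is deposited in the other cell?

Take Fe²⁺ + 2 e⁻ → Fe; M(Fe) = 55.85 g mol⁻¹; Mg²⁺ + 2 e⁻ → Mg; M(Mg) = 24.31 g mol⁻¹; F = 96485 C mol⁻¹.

14.0 g

n(Fe) = 32.2 / 55.85 = 0.5765 mol.
Since Fe²⁺ + 2 e⁻ → Fe, n(e⁻) passed = 2 × 0.5765 = 1.153 mol.
Cells in series carry the same charge, so the same 1.153 mol of electrons passes through cell 2.
Mg²⁺ + 2 e⁻ → Mg, so n(Mg) = 1.153 / 2 = 0.5765 mol.
m(Mg) = 0.5765 × 24.31 = 14.0 g.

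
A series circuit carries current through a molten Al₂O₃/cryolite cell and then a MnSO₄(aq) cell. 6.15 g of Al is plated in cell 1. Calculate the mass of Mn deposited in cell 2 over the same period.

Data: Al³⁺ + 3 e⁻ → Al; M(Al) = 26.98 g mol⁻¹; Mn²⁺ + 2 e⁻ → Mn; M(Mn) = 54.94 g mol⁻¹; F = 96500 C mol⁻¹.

n(Al) = 6.15 / 26.98 = 0.2279 mol.
Since Al³⁺ + 3 e⁻ → Al, n(e⁻) passed = 3 × 0.2279 = 0.6838 mol.
Cells in series carry the same charge, so the same 0.6838 mol of electrons passes through cell 2.
Mn²⁺ + 2 e⁻ → Mn, so n(Mn) = 0.6838 / 2 = 0.3419 mol.
m(Mn) = 0.3419 × 54.94 = 18.8 g.

18.8 g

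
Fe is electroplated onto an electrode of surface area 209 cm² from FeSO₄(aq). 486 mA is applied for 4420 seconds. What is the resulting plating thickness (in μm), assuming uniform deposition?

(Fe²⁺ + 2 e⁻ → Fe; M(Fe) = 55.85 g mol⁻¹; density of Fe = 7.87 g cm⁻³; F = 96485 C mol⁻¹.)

3.78 μm

Q = I·t = 0.4860 × 4420.0 = 2148 C; n(e⁻) = 0.02226 mol.
n(Fe) = n(e⁻)/2 = 0.01113 mol, so m = 0.01113 × 55.85 = 0.6217 g.
Volume = m/ρ = 0.6217 / 7.87 = 0.07900 cm³.
Thickness = V/A = 0.07900 / 209 = 3.78 × 10⁻⁴ cm = 3.78 μm.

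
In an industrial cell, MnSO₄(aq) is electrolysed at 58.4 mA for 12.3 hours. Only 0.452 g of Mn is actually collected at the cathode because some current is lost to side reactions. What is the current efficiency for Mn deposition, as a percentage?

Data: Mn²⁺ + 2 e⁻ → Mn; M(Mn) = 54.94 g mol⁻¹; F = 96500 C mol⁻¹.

Q = I·t = 0.05840 × 44280 = 2586 C; n(e⁻) = 2586/96500 = 0.02680 mol.
Theoretical n(Mn) = n(e⁻)/2 = 0.01340 mol, i.e. m_theo = 0.01340 × 54.94 = 0.7361 g.
Efficiency = m_actual / m_theo = 0.452 / 0.7361 = 61.4 %.

61.4 %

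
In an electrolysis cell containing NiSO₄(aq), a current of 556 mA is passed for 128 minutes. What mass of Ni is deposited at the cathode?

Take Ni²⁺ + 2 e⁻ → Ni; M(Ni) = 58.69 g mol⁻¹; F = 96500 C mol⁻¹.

Q = I·t = 0.5560 A × 7680.0 s = 4270 C.
n(e⁻) = Q/F = 4270 / 96500 = 0.04425 mol.
Ni²⁺ + 2 e⁻ → Ni, so n(Ni) = n(e⁻)/2 = 0.02212 mol.
m = n·M = 0.02212 × 58.69 = 1.30 g.

1.30 g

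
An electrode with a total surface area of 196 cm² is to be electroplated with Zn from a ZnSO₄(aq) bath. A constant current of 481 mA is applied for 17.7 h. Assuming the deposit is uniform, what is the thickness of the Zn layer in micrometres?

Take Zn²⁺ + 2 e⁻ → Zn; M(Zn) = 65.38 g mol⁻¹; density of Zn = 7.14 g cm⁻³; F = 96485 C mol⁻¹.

74.2 μm

Q = I·t = 0.4810 × 63720 = 30650 C; n(e⁻) = 0.3177 mol.
n(Zn) = n(e⁻)/2 = 0.1588 mol, so m = 0.1588 × 65.38 = 10.38 g.
Volume = m/ρ = 10.38 / 7.14 = 1.454 cm³.
Thickness = V/A = 1.454 / 196 = 0.00742 cm = 74.2 μm.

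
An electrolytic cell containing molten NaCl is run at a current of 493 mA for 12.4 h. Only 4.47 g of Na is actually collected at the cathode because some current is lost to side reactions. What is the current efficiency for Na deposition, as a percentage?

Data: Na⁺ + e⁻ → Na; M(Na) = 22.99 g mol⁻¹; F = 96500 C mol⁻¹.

Q = I·t = 0.4930 × 44640 = 22010 C; n(e⁻) = 22010/96500 = 0.2281 mol.
Theoretical n(Na) = n(e⁻)/1 = 0.2281 mol, i.e. m_theo = 0.2281 × 22.99 = 5.243 g.
Efficiency = m_actual / m_theo = 4.47 / 5.243 = 85.3 %.

85.3 %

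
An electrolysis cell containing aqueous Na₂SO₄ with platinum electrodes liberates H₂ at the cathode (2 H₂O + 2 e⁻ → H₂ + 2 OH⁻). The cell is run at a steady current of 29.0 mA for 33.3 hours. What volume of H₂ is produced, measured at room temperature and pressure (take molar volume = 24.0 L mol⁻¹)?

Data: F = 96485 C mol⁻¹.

0.432 L

Q = I·t = 0.02900 A × 119880 s = 3477 C.
n(e⁻) = Q/F = 3477 / 96485 = 0.03603 mol.
2 electrons are transferred per H₂ molecule, so n(H₂) = 0.03603 / 2 = 0.01802 mol.
V = n × V_m = 0.01802 × 24.0 = 0.432 L.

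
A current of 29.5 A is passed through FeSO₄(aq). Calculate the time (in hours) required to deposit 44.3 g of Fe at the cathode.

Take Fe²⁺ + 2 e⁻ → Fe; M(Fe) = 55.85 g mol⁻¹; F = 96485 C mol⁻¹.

1.44 h

n(Fe) = m/M = 44.3 / 55.85 = 0.7932 mol.
Each Fe atom requires 2 electrons, so n(e⁻) = 2 × 0.7932 = 1.586 mol.
Q = n(e⁻)·F = 1.586 × 96485 = 153100 C.
t = Q/I = 153100 / 29.50 A = 5189 s = 1.44 h.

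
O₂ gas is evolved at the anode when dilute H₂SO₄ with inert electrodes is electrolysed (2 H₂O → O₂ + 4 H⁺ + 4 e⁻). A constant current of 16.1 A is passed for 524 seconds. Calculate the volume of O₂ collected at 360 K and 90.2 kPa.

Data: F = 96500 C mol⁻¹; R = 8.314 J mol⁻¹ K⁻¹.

Q = I·t = 16.10 A × 524.00 s = 8436 C.
n(e⁻) = Q/F = 8436 / 96500 = 0.08742 mol.
4 electrons are transferred per O₂ molecule, so n(O₂) = 0.08742 / 4 = 0.02186 mol.
V = nRT/P = (0.02186 × 8.314 × 360) / (90.2 × 10³ Pa) = 7.25 × 10⁻⁴ m³ = 0.725 L.

0.725 L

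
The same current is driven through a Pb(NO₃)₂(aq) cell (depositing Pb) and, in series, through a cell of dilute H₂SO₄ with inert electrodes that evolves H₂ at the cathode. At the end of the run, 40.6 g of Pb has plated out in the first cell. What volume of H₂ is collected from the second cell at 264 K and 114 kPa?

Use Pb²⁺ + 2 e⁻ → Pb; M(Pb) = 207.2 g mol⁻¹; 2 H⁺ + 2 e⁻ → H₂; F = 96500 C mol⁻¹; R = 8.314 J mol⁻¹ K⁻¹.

3.77 L

n(Pb) = 40.6 / 207.2 = 0.1959 mol, so n(e⁻) = 2 × 0.1959 = 0.3919 mol.
The cells are in series, so the same 0.3919 mol of electrons passes through the second cell.
2 H⁺ + 2 e⁻ → H₂ — 2 mol e⁻ per mol H₂, so n(H₂) = 0.3919/2 = 0.1959 mol.
V = nRT/P = (0.1959 × 8.314 × 264) / (114 × 10³) = 0.00377 m³ = 3.77 L.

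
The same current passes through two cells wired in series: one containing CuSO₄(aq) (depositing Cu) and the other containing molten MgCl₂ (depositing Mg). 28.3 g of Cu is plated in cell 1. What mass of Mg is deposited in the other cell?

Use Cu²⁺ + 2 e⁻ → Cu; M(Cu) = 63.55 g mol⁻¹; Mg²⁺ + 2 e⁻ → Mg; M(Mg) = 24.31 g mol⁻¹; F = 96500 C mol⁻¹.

n(Cu) = 28.3 / 63.55 = 0.4453 mol.
Since Cu²⁺ + 2 e⁻ → Cu, n(e⁻) passed = 2 × 0.4453 = 0.8906 mol.
Cells in series carry the same charge, so the same 0.8906 mol of electrons passes through cell 2.
Mg²⁺ + 2 e⁻ → Mg, so n(Mg) = 0.8906 / 2 = 0.4453 mol.
m(Mg) = 0.4453 × 24.31 = 10.8 g.

10.8 g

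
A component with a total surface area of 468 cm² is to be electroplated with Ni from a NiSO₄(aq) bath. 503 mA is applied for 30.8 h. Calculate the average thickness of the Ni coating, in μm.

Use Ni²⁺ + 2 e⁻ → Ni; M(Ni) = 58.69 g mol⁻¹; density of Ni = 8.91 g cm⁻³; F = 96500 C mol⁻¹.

Q = I·t = 0.5030 × 110880 = 55770 C; n(e⁻) = 0.5780 mol.
n(Ni) = n(e⁻)/2 = 0.2890 mol, so m = 0.2890 × 58.69 = 16.96 g.
Volume = m/ρ = 16.96 / 8.91 = 1.903 cm³.
Thickness = V/A = 1.903 / 468 = 0.00407 cm = 40.7 μm.

40.7 μm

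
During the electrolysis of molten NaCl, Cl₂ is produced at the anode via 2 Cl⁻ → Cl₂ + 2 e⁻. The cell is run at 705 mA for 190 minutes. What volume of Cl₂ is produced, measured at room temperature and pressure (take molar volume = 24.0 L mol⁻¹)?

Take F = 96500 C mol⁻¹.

Q = I·t = 0.7050 A × 11400 s = 8037 C.
n(e⁻) = Q/F = 8037 / 96500 = 0.08328 mol.
2 electrons are transferred per Cl₂ molecule, so n(Cl₂) = 0.08328 / 2 = 0.04164 mol.
V = n × V_m = 0.04164 × 24.0 = 0.999 L.

0.999 L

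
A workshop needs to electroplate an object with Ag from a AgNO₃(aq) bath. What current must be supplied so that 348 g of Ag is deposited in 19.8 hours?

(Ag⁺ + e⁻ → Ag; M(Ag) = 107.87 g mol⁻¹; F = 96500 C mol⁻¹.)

n(Ag) = 348 / 107.87 = 3.226 mol.
n(e⁻) = 1 × 3.226 = 3.226 mol.
Q = n(e⁻)·F = 3.226 × 96500 = 311300 C.
I = Q/t = 311300 / 71280 s = 4.37 A.

4.37 A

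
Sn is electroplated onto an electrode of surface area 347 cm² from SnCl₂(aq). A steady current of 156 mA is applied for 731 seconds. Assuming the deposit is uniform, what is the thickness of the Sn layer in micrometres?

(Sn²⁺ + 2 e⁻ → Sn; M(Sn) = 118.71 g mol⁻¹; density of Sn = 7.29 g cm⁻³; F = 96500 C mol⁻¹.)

Q = I·t = 0.1560 × 731.00 = 114.0 C; n(e⁻) = 0.001182 mol.
n(Sn) = n(e⁻)/2 = 0.0005909 mol, so m = 0.0005909 × 118.71 = 0.07014 g.
Volume = m/ρ = 0.07014 / 7.29 = 0.009622 cm³.
Thickness = V/A = 0.009622 / 347 = 2.77 × 10⁻⁵ cm = 0.277 μm.

0.277 μm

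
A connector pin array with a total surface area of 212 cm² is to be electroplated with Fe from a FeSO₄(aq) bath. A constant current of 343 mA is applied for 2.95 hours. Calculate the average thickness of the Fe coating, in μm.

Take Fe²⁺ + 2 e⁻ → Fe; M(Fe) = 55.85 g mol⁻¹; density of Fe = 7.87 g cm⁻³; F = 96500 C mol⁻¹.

6.32 μm

Q = I·t = 0.3430 × 10620 = 3643 C; n(e⁻) = 0.03775 mol.
n(Fe) = n(e⁻)/2 = 0.01887 mol, so m = 0.01887 × 55.85 = 1.054 g.
Volume = m/ρ = 1.054 / 7.87 = 0.1339 cm³.
Thickness = V/A = 0.1339 / 212 = 6.32 × 10⁻⁴ cm = 6.32 μm.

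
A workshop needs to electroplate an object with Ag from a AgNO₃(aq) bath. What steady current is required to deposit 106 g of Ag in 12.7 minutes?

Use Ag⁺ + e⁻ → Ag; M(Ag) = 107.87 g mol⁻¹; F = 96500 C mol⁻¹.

124 A

n(Ag) = 106 / 107.87 = 0.9827 mol.
n(e⁻) = 1 × 0.9827 = 0.9827 mol.
Q = n(e⁻)·F = 0.9827 × 96500 = 94830 C.
I = Q/t = 94830 / 762.00 s = 124 A.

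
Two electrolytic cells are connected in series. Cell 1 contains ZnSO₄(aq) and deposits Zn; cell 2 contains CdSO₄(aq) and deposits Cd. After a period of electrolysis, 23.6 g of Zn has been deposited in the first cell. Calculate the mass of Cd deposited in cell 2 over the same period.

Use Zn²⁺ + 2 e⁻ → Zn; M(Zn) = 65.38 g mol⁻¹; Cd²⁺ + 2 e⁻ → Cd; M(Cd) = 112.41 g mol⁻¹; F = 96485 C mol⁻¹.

n(Zn) = 23.6 / 65.38 = 0.3610 mol.
Since Zn²⁺ + 2 e⁻ → Zn, n(e⁻) passed = 2 × 0.3610 = 0.7219 mol.
Cells in series carry the same charge, so the same 0.7219 mol of electrons passes through cell 2.
Cd²⁺ + 2 e⁻ → Cd, so n(Cd) = 0.7219 / 2 = 0.3610 mol.
m(Cd) = 0.3610 × 112.41 = 40.6 g.

40.6 g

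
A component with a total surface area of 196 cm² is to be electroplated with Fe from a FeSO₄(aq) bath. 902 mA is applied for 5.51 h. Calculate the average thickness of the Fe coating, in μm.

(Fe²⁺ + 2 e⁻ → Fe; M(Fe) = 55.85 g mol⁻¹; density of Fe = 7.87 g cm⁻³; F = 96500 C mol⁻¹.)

Q = I·t = 0.9020 × 19836 = 17890 C; n(e⁻) = 0.1854 mol.
n(Fe) = n(e⁻)/2 = 0.09271 mol, so m = 0.09271 × 55.85 = 5.178 g.
Volume = m/ρ = 5.178 / 7.87 = 0.6579 cm³.
Thickness = V/A = 0.6579 / 196 = 0.00336 cm = 33.6 μm.

33.6 μm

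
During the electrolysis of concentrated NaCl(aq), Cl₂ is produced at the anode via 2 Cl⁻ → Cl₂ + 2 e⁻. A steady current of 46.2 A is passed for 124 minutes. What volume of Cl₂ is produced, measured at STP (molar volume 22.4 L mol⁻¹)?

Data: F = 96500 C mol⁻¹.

Q = I·t = 46.20 A × 7440.0 s = 343700 C.
n(e⁻) = Q/F = 343700 / 96500 = 3.562 mol.
2 electrons are transferred per Cl₂ molecule, so n(Cl₂) = 3.562 / 2 = 1.781 mol.
V = n × V_m = 1.781 × 22.4 = 39.9 L.

39.9 L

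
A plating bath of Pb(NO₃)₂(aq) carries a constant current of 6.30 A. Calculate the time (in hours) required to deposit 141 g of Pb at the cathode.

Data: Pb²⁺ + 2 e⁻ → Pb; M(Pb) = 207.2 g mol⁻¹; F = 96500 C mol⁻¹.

n(Pb) = m/M = 141 / 207.2 = 0.6805 mol.
Each Pb atom requires 2 electrons, so n(e⁻) = 2 × 0.6805 = 1.361 mol.
Q = n(e⁻)·F = 1.361 × 96500 = 131300 C.
t = Q/I = 131300 / 6.300 A = 20850 s = 5.79 h.

5.79 h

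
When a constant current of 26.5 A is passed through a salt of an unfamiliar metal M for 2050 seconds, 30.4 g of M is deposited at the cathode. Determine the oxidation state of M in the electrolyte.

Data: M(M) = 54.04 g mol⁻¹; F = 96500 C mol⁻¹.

Q = I·t = 26.50 A × 2050.0 s = 54320 C, so n(e⁻) = 54320/96500 = 0.5630 mol.
n(M) deposited = 30.4 / 54.04 = 0.5625 mol.
Electrons per atom = n(e⁻)/n(M) = 0.5630 / 0.5625 = 1.00 ≈ 1, so the ion is M⁺.

+1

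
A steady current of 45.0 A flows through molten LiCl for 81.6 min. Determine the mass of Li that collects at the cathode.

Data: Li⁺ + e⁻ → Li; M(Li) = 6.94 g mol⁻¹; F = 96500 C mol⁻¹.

15.8 g

Q = I·t = 45.00 A × 4896.0 s = 220300 C.
n(e⁻) = Q/F = 220300 / 96500 = 2.283 mol.
Li⁺ + e⁻ → Li, so n(Li) = n(e⁻)/1 = 2.283 mol.
m = n·M = 2.283 × 6.94 = 15.8 g.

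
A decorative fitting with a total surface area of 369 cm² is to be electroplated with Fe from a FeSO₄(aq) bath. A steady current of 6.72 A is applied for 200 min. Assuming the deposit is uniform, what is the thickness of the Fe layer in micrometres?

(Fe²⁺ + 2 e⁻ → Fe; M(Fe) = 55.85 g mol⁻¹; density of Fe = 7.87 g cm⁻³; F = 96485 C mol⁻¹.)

Q = I·t = 6.720 × 12000 = 80640 C; n(e⁻) = 0.8358 mol.
n(Fe) = n(e⁻)/2 = 0.4179 mol, so m = 0.4179 × 55.85 = 23.34 g.
Volume = m/ρ = 23.34 / 7.87 = 2.966 cm³.
Thickness = V/A = 2.966 / 369 = 0.00804 cm = 80.4 μm.

80.4 μm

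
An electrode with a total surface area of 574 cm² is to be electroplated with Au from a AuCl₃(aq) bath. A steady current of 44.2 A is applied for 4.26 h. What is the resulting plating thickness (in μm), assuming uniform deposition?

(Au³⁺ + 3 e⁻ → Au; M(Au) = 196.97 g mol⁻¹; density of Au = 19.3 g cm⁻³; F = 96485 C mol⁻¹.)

416 μm

Q = I·t = 44.20 × 15336 = 677900 C; n(e⁻) = 7.025 mol.
n(Au) = n(e⁻)/3 = 2.342 mol, so m = 2.342 × 196.97 = 461.3 g.
Volume = m/ρ = 461.3 / 19.3 = 23.90 cm³.
Thickness = V/A = 23.90 / 574 = 0.0416 cm = 416 μm.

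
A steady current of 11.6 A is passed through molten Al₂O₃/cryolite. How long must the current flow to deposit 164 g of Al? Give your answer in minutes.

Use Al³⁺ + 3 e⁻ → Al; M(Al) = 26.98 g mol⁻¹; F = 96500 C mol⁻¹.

n(Al) = m/M = 164 / 26.98 = 6.079 mol.
Each Al atom requires 3 electrons, so n(e⁻) = 3 × 6.079 = 18.24 mol.
Q = n(e⁻)·F = 18.24 × 96500 = 1760000 C.
t = Q/I = 1760000 / 11.60 A = 151700 s = 2530 min.

2530 min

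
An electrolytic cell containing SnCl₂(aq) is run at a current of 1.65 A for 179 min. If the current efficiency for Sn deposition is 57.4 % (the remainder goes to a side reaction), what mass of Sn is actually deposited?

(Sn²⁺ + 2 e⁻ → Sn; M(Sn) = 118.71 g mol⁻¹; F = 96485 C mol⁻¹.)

Q = I·t = 1.650 × 10740 = 17720 C.
n(e⁻) = 17720/96485 = 0.1837 mol; theoretically n(Sn) = 0.1837/2 = 0.09183 mol, m_theo = 10.90 g.
At 57.4 % efficiency, m_actual = 0.574 × 10.90 = 6.26 g.

6.26 g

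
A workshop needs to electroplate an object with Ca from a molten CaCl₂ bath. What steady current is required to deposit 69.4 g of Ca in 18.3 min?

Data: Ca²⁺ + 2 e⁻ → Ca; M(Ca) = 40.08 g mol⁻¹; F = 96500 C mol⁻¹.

304 A

n(Ca) = 69.4 / 40.08 = 1.732 mol.
n(e⁻) = 2 × 1.732 = 3.463 mol.
Q = n(e⁻)·F = 3.463 × 96500 = 334200 C.
I = Q/t = 334200 / 1098.0 s = 304 A.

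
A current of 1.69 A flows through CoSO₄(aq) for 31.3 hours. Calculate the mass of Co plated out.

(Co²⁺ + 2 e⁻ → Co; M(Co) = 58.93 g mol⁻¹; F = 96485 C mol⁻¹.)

Q = I·t = 1.690 A × 112680 s = 190400 C.
n(e⁻) = Q/F = 190400 / 96485 = 1.974 mol.
Co²⁺ + 2 e⁻ → Co, so n(Co) = n(e⁻)/2 = 0.9868 mol.
m = n·M = 0.9868 × 58.93 = 58.2 g.

58.2 g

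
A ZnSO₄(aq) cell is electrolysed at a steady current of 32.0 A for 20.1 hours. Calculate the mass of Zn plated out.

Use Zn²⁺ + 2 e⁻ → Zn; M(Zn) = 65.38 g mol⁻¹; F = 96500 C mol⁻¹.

784 g

Q = I·t = 32.00 A × 72360 s = 2316000 C.
n(e⁻) = Q/F = 2316000 / 96500 = 24.00 mol.
Zn²⁺ + 2 e⁻ → Zn, so n(Zn) = n(e⁻)/2 = 12.00 mol.
m = n·M = 12.00 × 65.38 = 784 g.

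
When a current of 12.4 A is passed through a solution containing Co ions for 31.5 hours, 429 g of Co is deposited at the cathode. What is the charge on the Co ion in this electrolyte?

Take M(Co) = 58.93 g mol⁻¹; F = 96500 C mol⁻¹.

Q = I·t = 12.40 A × 113400 s = 1406000 C, so n(e⁻) = 1406000/96500 = 14.57 mol.
n(Co) deposited = 429 / 58.93 = 7.280 mol.
Electrons per atom = n(e⁻)/n(Co) = 14.57 / 7.280 = 2.00 ≈ 2, so the ion is Co²⁺.

+2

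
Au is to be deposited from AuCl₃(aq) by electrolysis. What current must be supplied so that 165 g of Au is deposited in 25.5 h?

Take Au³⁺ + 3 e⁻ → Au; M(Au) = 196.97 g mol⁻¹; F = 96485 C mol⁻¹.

n(Au) = 165 / 196.97 = 0.8377 mol.
n(e⁻) = 3 × 0.8377 = 2.513 mol.
Q = n(e⁻)·F = 2.513 × 96485 = 242500 C.
I = Q/t = 242500 / 91800 s = 2.64 A.

2.64 A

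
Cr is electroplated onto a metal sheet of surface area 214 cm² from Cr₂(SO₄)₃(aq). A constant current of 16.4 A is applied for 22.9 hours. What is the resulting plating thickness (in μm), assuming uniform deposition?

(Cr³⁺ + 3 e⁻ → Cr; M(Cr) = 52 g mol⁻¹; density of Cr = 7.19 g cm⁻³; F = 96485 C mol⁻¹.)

1580 μm

Q = I·t = 16.40 × 82440 = 1352000 C; n(e⁻) = 14.01 mol.
n(Cr) = n(e⁻)/3 = 4.671 mol, so m = 4.671 × 52 = 242.9 g.
Volume = m/ρ = 242.9 / 7.19 = 33.78 cm³.
Thickness = V/A = 33.78 / 214 = 0.158 cm = 1580 μm.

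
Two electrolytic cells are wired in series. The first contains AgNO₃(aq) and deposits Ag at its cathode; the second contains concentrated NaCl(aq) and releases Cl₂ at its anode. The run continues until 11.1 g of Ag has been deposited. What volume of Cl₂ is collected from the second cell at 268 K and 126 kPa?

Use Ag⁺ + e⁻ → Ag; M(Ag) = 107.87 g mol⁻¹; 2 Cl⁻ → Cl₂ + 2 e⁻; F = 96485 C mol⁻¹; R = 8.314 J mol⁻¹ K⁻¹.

0.910 L

n(Ag) = 11.1 / 107.87 = 0.1029 mol, so n(e⁻) = 1 × 0.1029 = 0.1029 mol.
The cells are in series, so the same 0.1029 mol of electrons passes through the second cell.
2 Cl⁻ → Cl₂ + 2 e⁻ — 2 mol e⁻ per mol Cl₂, so n(Cl₂) = 0.1029/2 = 0.05145 mol.
V = nRT/P = (0.05145 × 8.314 × 268) / (126 × 10³) = 9.10 × 10⁻⁴ m³ = 0.910 L.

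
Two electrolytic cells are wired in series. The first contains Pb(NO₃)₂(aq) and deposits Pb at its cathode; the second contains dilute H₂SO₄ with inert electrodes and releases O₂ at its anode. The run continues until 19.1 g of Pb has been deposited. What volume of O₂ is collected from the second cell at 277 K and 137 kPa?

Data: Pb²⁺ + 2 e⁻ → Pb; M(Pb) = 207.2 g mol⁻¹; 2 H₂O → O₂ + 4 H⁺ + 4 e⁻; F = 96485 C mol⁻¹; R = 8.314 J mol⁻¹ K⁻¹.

n(Pb) = 19.1 / 207.2 = 0.09218 mol, so n(e⁻) = 2 × 0.09218 = 0.1844 mol.
The cells are in series, so the same 0.1844 mol of electrons passes through the second cell.
2 H₂O → O₂ + 4 H⁺ + 4 e⁻ — 4 mol e⁻ per mol O₂, so n(O₂) = 0.1844/4 = 0.04609 mol.
V = nRT/P = (0.04609 × 8.314 × 277) / (137 × 10³) = 7.75 × 10⁻⁴ m³ = 0.775 L.

0.775 L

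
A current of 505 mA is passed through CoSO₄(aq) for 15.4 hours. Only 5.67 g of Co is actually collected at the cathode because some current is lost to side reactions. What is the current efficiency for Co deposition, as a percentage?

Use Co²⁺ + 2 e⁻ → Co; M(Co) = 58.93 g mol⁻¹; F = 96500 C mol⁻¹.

Q = I·t = 0.5050 × 55440 = 28000 C; n(e⁻) = 28000/96500 = 0.2901 mol.
Theoretical n(Co) = n(e⁻)/2 = 0.1451 mol, i.e. m_theo = 0.1451 × 58.93 = 8.549 g.
Efficiency = m_actual / m_theo = 5.67 / 8.549 = 66.3 %.

66.3 %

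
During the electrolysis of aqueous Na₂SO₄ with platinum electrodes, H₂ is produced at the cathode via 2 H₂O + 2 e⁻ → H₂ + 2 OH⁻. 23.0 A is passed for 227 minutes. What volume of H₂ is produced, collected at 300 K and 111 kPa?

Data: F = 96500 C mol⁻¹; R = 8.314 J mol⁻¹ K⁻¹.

Q = I·t = 23.00 A × 13620 s = 313300 C.
n(e⁻) = Q/F = 313300 / 96500 = 3.246 mol.
2 electrons are transferred per H₂ molecule, so n(H₂) = 3.246 / 2 = 1.623 mol.
V = nRT/P = (1.623 × 8.314 × 300) / (111 × 10³ Pa) = 0.0365 m³ = 36.5 L.

36.5 L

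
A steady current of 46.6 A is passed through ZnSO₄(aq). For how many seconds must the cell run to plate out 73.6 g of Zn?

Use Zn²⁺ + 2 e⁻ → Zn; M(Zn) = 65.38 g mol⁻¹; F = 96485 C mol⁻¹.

n(Zn) = m/M = 73.6 / 65.38 = 1.126 mol.
Each Zn atom requires 2 electrons, so n(e⁻) = 2 × 1.126 = 2.251 mol.
Q = n(e⁻)·F = 2.251 × 96485 = 217200 C.
t = Q/I = 217200 / 46.60 A = 4662 s.

4660 s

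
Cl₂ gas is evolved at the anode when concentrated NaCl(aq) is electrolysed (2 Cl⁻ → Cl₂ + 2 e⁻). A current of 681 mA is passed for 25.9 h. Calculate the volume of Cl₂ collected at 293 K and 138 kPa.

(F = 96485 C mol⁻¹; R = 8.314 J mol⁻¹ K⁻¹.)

Q = I·t = 0.6810 A × 93240 s = 63500 C.
n(e⁻) = Q/F = 63500 / 96485 = 0.6581 mol.
2 electrons are transferred per Cl₂ molecule, so n(Cl₂) = 0.6581 / 2 = 0.3290 mol.
V = nRT/P = (0.3290 × 8.314 × 293) / (138 × 10³ Pa) = 0.00581 m³ = 5.81 L.

5.81 L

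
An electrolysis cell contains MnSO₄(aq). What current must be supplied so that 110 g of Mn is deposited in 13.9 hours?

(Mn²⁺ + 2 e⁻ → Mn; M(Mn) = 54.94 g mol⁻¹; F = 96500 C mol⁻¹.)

n(Mn) = 110 / 54.94 = 2.002 mol.
n(e⁻) = 2 × 2.002 = 4.004 mol.
Q = n(e⁻)·F = 4.004 × 96500 = 386400 C.
I = Q/t = 386400 / 50040 s = 7.72 A.

7.72 A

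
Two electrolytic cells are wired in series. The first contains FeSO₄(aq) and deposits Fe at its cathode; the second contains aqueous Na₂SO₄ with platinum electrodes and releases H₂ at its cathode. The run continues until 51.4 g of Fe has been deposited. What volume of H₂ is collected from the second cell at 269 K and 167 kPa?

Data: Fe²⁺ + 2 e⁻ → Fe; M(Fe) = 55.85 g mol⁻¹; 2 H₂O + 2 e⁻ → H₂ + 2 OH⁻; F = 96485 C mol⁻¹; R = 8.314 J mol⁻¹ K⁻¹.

n(Fe) = 51.4 / 55.85 = 0.9203 mol, so n(e⁻) = 2 × 0.9203 = 1.841 mol.
The cells are in series, so the same 1.841 mol of electrons passes through the second cell.
2 H₂O + 2 e⁻ → H₂ + 2 OH⁻ — 2 mol e⁻ per mol H₂, so n(H₂) = 1.841/2 = 0.9203 mol.
V = nRT/P = (0.9203 × 8.314 × 269) / (167 × 10³) = 0.0123 m³ = 12.3 L.

12.3 L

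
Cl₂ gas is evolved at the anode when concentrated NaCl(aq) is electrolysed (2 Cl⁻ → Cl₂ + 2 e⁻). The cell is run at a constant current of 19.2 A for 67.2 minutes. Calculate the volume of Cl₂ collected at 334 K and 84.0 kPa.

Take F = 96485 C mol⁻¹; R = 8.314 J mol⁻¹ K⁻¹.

Q = I·t = 19.20 A × 4032.0 s = 77410 C.
n(e⁻) = Q/F = 77410 / 96485 = 0.8023 mol.
2 electrons are transferred per Cl₂ molecule, so n(Cl₂) = 0.8023 / 2 = 0.4012 mol.
V = nRT/P = (0.4012 × 8.314 × 334) / (84.0 × 10³ Pa) = 0.0133 m³ = 13.3 L.

13.3 L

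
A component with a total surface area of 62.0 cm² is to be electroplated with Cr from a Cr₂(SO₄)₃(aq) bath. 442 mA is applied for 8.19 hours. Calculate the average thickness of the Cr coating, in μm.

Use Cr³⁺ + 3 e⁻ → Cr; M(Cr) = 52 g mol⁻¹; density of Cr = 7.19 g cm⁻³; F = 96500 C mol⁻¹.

52.5 μm

Q = I·t = 0.4420 × 29484 = 13030 C; n(e⁻) = 0.1350 mol.
n(Cr) = n(e⁻)/3 = 0.04502 mol, so m = 0.04502 × 52 = 2.341 g.
Volume = m/ρ = 2.341 / 7.19 = 0.3256 cm³.
Thickness = V/A = 0.3256 / 62.0 = 0.00525 cm = 52.5 μm.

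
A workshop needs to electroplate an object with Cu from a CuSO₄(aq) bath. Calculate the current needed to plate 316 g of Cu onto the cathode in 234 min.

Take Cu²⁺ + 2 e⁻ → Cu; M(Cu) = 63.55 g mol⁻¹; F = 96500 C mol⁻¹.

68.4 A

n(Cu) = 316 / 63.55 = 4.972 mol.
n(e⁻) = 2 × 4.972 = 9.945 mol.
Q = n(e⁻)·F = 9.945 × 96500 = 959700 C.
I = Q/t = 959700 / 14040 s = 68.4 A.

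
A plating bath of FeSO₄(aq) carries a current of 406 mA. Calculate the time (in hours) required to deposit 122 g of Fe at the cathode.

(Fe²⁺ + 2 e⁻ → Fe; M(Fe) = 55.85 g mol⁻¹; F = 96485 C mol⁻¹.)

288 h

n(Fe) = m/M = 122 / 55.85 = 2.184 mol.
Each Fe atom requires 2 electrons, so n(e⁻) = 2 × 2.184 = 4.369 mol.
Q = n(e⁻)·F = 4.369 × 96485 = 421500 C.
t = Q/I = 421500 / 0.4060 A = 1038000 s = 288 h.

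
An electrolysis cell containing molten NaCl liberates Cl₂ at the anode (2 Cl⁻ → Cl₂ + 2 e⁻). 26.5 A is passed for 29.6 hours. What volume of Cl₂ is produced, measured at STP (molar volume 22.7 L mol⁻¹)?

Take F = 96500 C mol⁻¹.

332 L

Q = I·t = 26.50 A × 106560 s = 2824000 C.
n(e⁻) = Q/F = 2824000 / 96500 = 29.26 mol.
2 electrons are transferred per Cl₂ molecule, so n(Cl₂) = 29.26 / 2 = 14.63 mol.
V = n × V_m = 14.63 × 22.7 = 332 L.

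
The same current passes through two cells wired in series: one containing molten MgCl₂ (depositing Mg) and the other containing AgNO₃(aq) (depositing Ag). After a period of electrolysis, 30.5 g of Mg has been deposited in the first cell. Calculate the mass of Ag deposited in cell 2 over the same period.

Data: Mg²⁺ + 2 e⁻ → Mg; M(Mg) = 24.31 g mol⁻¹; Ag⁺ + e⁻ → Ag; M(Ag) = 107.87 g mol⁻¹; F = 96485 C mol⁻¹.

271 g

n(Mg) = 30.5 / 24.31 = 1.255 mol.
Since Mg²⁺ + 2 e⁻ → Mg, n(e⁻) passed = 2 × 1.255 = 2.509 mol.
Cells in series carry the same charge, so the same 2.509 mol of electrons passes through cell 2.
Ag⁺ + e⁻ → Ag, so n(Ag) = 2.509 / 1 = 2.509 mol.
m(Ag) = 2.509 × 107.87 = 271 g.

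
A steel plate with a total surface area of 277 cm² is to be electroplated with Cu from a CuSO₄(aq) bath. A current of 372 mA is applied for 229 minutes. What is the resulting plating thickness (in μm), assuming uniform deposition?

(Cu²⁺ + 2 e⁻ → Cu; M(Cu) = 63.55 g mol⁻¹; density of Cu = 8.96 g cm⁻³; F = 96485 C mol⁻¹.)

Q = I·t = 0.3720 × 13740 = 5111 C; n(e⁻) = 0.05297 mol.
n(Cu) = n(e⁻)/2 = 0.02649 mol, so m = 0.02649 × 63.55 = 1.683 g.
Volume = m/ρ = 1.683 / 8.96 = 0.1879 cm³.
Thickness = V/A = 0.1879 / 277 = 6.78 × 10⁻⁴ cm = 6.78 μm.

6.78 μm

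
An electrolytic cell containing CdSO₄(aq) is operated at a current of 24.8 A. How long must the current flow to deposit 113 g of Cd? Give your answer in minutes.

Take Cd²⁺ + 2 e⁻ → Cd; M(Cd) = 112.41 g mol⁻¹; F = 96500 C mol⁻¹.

130 min

n(Cd) = m/M = 113 / 112.41 = 1.005 mol.
Each Cd atom requires 2 electrons, so n(e⁻) = 2 × 1.005 = 2.010 mol.
Q = n(e⁻)·F = 2.010 × 96500 = 194000 C.
t = Q/I = 194000 / 24.80 A = 7823 s = 130 min.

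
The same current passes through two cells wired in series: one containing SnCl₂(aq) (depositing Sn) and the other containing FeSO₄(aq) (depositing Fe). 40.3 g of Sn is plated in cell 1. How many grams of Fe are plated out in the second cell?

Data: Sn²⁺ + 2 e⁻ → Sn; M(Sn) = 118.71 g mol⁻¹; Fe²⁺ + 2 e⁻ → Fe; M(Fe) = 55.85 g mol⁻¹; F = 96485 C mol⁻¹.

19.0 g

n(Sn) = 40.3 / 118.71 = 0.3395 mol.
Since Sn²⁺ + 2 e⁻ → Sn, n(e⁻) passed = 2 × 0.3395 = 0.6790 mol.
Cells in series carry the same charge, so the same 0.6790 mol of electrons passes through cell 2.
Fe²⁺ + 2 e⁻ → Fe, so n(Fe) = 0.6790 / 2 = 0.3395 mol.
m(Fe) = 0.3395 × 55.85 = 19.0 g.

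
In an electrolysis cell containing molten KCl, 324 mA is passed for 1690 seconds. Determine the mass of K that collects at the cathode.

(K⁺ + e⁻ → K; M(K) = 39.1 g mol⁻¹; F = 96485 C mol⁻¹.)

Q = I·t = 0.3240 A × 1690.0 s = 547.6 C.
n(e⁻) = Q/F = 547.6 / 96485 = 0.005675 mol.
K⁺ + e⁻ → K, so n(K) = n(e⁻)/1 = 0.005675 mol.
m = n·M = 0.005675 × 39.1 = 0.222 g.

0.222 g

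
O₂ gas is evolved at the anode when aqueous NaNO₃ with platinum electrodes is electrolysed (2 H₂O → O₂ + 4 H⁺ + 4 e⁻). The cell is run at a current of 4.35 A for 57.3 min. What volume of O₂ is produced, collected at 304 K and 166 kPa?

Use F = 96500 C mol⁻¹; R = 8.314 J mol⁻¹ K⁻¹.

0.590 L

Q = I·t = 4.350 A × 3438.0 s = 14960 C.
n(e⁻) = Q/F = 14960 / 96500 = 0.1550 mol.
4 electrons are transferred per O₂ molecule, so n(O₂) = 0.1550 / 4 = 0.03874 mol.
V = nRT/P = (0.03874 × 8.314 × 304) / (166 × 10³ Pa) = 5.90 × 10⁻⁴ m³ = 0.590 L.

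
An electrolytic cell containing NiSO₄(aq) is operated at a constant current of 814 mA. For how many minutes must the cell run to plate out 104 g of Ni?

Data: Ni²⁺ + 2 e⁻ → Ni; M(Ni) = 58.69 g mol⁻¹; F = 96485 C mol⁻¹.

7000 min

n(Ni) = m/M = 104 / 58.69 = 1.772 mol.
Each Ni atom requires 2 electrons, so n(e⁻) = 2 × 1.772 = 3.544 mol.
Q = n(e⁻)·F = 3.544 × 96485 = 341900 C.
t = Q/I = 341900 / 0.8140 A = 420100 s = 7000 min.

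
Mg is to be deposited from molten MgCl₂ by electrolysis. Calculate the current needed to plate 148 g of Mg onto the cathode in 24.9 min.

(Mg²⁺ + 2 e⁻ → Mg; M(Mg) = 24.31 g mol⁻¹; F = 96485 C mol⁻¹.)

n(Mg) = 148 / 24.31 = 6.088 mol.
n(e⁻) = 2 × 6.088 = 12.18 mol.
Q = n(e⁻)·F = 12.18 × 96485 = 1175000 C.
I = Q/t = 1175000 / 1494.0 s = 786 A.

786 A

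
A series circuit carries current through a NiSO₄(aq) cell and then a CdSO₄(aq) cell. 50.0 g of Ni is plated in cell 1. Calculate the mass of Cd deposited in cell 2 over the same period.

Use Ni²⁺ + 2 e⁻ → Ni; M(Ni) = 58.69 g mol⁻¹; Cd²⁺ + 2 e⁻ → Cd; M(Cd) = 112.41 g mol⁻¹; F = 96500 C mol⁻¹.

95.8 g

n(Ni) = 50.0 / 58.69 = 0.8519 mol.
Since Ni²⁺ + 2 e⁻ → Ni, n(e⁻) passed = 2 × 0.8519 = 1.704 mol.
Cells in series carry the same charge, so the same 1.704 mol of electrons passes through cell 2.
Cd²⁺ + 2 e⁻ → Cd, so n(Cd) = 1.704 / 2 = 0.8519 mol.
m(Cd) = 0.8519 × 112.41 = 95.8 g.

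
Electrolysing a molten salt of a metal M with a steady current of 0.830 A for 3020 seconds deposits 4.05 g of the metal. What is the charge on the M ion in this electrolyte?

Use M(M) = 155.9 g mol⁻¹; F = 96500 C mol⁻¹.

Q = I·t = 0.8300 A × 3020.0 s = 2507 C, so n(e⁻) = 2507/96500 = 0.02598 mol.
n(M) deposited = 4.05 / 155.9 = 0.02598 mol.
Electrons per atom = n(e⁻)/n(M) = 0.02598 / 0.02598 = 1.00 ≈ 1, so the ion is M⁺.

+1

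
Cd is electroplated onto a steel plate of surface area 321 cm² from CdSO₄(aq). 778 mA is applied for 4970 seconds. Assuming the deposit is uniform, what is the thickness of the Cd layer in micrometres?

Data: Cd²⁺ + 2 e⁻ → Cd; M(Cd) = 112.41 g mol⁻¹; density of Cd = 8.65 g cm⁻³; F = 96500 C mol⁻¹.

8.11 μm

Q = I·t = 0.7780 × 4970.0 = 3867 C; n(e⁻) = 0.04007 mol.
n(Cd) = n(e⁻)/2 = 0.02003 mol, so m = 0.02003 × 112.41 = 2.252 g.
Volume = m/ρ = 2.252 / 8.65 = 0.2604 cm³.
Thickness = V/A = 0.2604 / 321 = 8.11 × 10⁻⁴ cm = 8.11 μm.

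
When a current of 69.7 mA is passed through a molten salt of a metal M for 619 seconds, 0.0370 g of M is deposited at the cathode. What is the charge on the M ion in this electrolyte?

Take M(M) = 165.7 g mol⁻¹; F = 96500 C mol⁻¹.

+2

Q = I·t = 0.06970 A × 619.00 s = 43.14 C, so n(e⁻) = 43.14/96500 = 0.0004471 mol.
n(M) deposited = 0.0370 / 165.7 = 0.0002233 mol.
Electrons per atom = n(e⁻)/n(M) = 0.0004471 / 0.0002233 = 2.00 ≈ 2, so the ion is M²⁺.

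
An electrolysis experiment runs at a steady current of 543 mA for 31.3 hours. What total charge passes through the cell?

61200 C

Q = I·t = 0.5430 A × 112680 s = 61200 C.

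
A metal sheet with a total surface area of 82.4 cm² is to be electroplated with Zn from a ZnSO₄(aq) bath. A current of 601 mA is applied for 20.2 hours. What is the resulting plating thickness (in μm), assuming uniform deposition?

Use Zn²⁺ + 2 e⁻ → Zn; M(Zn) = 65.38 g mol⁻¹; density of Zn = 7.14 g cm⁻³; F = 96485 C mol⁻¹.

Q = I·t = 0.6010 × 72720 = 43700 C; n(e⁻) = 0.4530 mol.
n(Zn) = n(e⁻)/2 = 0.2265 mol, so m = 0.2265 × 65.38 = 14.81 g.
Volume = m/ρ = 14.81 / 7.14 = 2.074 cm³.
Thickness = V/A = 2.074 / 82.4 = 0.0252 cm = 252 μm.

252 μm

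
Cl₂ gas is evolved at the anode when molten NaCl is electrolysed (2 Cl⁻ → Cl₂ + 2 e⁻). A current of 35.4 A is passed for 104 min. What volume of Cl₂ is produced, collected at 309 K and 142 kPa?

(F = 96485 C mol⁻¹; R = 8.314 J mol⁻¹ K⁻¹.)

20.7 L

Q = I·t = 35.40 A × 6240.0 s = 220900 C.
n(e⁻) = Q/F = 220900 / 96485 = 2.289 mol.
2 electrons are transferred per Cl₂ molecule, so n(Cl₂) = 2.289 / 2 = 1.145 mol.
V = nRT/P = (1.145 × 8.314 × 309) / (142 × 10³ Pa) = 0.0207 m³ = 20.7 L.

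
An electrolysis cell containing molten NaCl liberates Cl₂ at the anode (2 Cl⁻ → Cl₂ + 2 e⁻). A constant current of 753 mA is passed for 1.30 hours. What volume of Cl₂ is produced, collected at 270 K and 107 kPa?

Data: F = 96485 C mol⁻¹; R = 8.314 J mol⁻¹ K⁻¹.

Q = I·t = 0.7530 A × 4680.0 s = 3524 C.
n(e⁻) = Q/F = 3524 / 96485 = 0.03652 mol.
2 electrons are transferred per Cl₂ molecule, so n(Cl₂) = 0.03652 / 2 = 0.01826 mol.
V = nRT/P = (0.01826 × 8.314 × 270) / (107 × 10³ Pa) = 3.83 × 10⁻⁴ m³ = 0.383 L.

0.383 L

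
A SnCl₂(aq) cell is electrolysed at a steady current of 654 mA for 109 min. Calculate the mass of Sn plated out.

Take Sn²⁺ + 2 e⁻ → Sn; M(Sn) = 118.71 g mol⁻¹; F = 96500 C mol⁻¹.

Q = I·t = 0.6540 A × 6540.0 s = 4277 C.
n(e⁻) = Q/F = 4277 / 96500 = 0.04432 mol.
Sn²⁺ + 2 e⁻ → Sn, so n(Sn) = n(e⁻)/2 = 0.02216 mol.
m = n·M = 0.02216 × 118.71 = 2.63 g.

2.63 g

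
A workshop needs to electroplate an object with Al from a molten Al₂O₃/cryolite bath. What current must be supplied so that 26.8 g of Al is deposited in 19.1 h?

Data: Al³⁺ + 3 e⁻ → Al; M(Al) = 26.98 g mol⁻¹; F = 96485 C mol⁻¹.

4.18 A

n(Al) = 26.8 / 26.98 = 0.9933 mol.
n(e⁻) = 3 × 0.9933 = 2.980 mol.
Q = n(e⁻)·F = 2.980 × 96485 = 287500 C.
I = Q/t = 287500 / 68760 s = 4.18 A.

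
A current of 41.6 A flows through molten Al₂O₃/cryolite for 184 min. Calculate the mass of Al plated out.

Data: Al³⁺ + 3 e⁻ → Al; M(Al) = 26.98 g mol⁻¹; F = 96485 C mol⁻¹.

Q = I·t = 41.60 A × 11040 s = 459300 C.
n(e⁻) = Q/F = 459300 / 96485 = 4.760 mol.
Al³⁺ + 3 e⁻ → Al, so n(Al) = n(e⁻)/3 = 1.587 mol.
m = n·M = 1.587 × 26.98 = 42.8 g.

42.8 g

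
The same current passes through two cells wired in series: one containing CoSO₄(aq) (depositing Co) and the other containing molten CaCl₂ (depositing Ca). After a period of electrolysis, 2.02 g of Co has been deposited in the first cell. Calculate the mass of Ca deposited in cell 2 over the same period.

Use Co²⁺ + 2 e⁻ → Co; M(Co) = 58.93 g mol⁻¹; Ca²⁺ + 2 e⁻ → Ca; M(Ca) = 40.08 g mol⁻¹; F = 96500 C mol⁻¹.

n(Co) = 2.02 / 58.93 = 0.03428 mol.
Since Co²⁺ + 2 e⁻ → Co, n(e⁻) passed = 2 × 0.03428 = 0.06856 mol.
Cells in series carry the same charge, so the same 0.06856 mol of electrons passes through cell 2.
Ca²⁺ + 2 e⁻ → Ca, so n(Ca) = 0.06856 / 2 = 0.03428 mol.
m(Ca) = 0.03428 × 40.08 = 1.37 g.

1.37 g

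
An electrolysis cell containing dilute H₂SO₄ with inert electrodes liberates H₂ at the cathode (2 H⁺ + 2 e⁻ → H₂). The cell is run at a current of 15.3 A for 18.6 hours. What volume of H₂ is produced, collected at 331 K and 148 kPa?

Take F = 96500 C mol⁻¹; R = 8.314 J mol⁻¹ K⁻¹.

Q = I·t = 15.30 A × 66960 s = 1024000 C.
n(e⁻) = Q/F = 1024000 / 96500 = 10.62 mol.
2 electrons are transferred per H₂ molecule, so n(H₂) = 10.62 / 2 = 5.308 mol.
V = nRT/P = (5.308 × 8.314 × 331) / (148 × 10³ Pa) = 0.0987 m³ = 98.7 L.

98.7 L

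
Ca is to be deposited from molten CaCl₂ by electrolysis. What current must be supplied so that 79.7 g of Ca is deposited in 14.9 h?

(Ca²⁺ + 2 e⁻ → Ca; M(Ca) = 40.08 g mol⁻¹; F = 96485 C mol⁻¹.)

7.15 A

n(Ca) = 79.7 / 40.08 = 1.989 mol.
n(e⁻) = 2 × 1.989 = 3.977 mol.
Q = n(e⁻)·F = 3.977 × 96485 = 383700 C.
I = Q/t = 383700 / 53640 s = 7.15 A.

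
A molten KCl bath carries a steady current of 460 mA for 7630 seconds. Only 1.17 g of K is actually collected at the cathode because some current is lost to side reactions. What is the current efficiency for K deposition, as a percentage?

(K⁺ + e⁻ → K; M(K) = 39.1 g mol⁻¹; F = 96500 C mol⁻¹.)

Q = I·t = 0.4600 × 7630.0 = 3510 C; n(e⁻) = 3510/96500 = 0.03637 mol.
Theoretical n(K) = n(e⁻)/1 = 0.03637 mol, i.e. m_theo = 0.03637 × 39.1 = 1.422 g.
Efficiency = m_actual / m_theo = 1.17 / 1.422 = 82.3 %.

82.3 %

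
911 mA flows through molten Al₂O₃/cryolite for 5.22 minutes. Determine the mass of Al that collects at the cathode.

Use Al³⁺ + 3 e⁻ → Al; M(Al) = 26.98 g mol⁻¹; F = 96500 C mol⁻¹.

Q = I·t = 0.9110 A × 313.20 s = 285.3 C.
n(e⁻) = Q/F = 285.3 / 96500 = 0.002957 mol.
Al³⁺ + 3 e⁻ → Al, so n(Al) = n(e⁻)/3 = 0.0009856 mol.
m = n·M = 0.0009856 × 26.98 = 0.0266 g.

0.0266 g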